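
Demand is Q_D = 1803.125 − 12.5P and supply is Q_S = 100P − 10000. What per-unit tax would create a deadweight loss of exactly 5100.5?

In inverse form: demand P = 144.25 − 0.08Q, supply P = 100 + 0.01Q.
Competitive equilibrium: 144.25 − 0.08Q = 100 + 0.01Q → Q* = 491.6667, P* = 104.9167.
A tax t gives ΔQ = t/0.09 and wedge t, so DWL = t²/0.18.
t²/0.18 = 5100.5 → t² = 918.09 → t = 30.3.

30.3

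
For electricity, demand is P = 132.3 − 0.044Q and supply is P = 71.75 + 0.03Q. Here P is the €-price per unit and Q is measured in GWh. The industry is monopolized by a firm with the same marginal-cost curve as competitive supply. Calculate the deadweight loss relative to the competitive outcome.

€3444.36

Competitive equilibrium: 132.3 − 0.044Q = 71.75 + 0.03Q → Q* = 818.243243, P* = 96.297297.
Marginal revenue: MR = 132.3 − 0.088Q. Set MR = MC: 132.3 − 0.088Q = 71.75 + 0.03Q → Q_m = 513.135593.
Price P_m = 132.3 − 0.044·513.135593 = 109.722034; MC(Q_m) = 71.75 + 0.03·513.135593 = 87.144068.
Competitive Q* = 818.243243, so ΔQ = 305.10765; wedge = 109.722034 − 87.144068 = 22.577966.
DWL = ½ × 305.10765 × 22.577966 = €3444.36.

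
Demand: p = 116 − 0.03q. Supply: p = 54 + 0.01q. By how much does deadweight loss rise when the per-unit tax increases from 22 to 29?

4462.50

Competitive equilibrium: 116 − 0.03q = 54 + 0.01q → q* = 1550, p* = 69.5.
For a per-unit tax t: Δq = t/0.04, so DWL = ½·t·(t/0.04) = t²/0.08.
At t = 22: DWL = 6050. At t = 29: DWL = 10512.5.
Increase = 10512.5 − 6050 = 4462.50.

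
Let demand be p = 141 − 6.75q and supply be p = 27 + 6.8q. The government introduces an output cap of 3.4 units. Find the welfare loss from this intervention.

Competitive equilibrium: 141 − 6.75q = 27 + 6.8q → q* = 8.4133, p* = 84.2103.
At q = 3.4: demand price = 141 − 6.75·3.4 = 118.05; supply price = 27 + 6.8·3.4 = 50.12.
Δq = 8.4133 − 3.4 = 5.0133; wedge = 118.05 − 50.12 = 67.93.
The triangle = ½ × 5.0133 × 67.93 = 170.28.

170.28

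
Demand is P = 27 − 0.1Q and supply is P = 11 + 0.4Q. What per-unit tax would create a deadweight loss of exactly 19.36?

4.4

Competitive equilibrium: 27 − 0.1Q = 11 + 0.4Q → Q* = 32, P* = 23.8.
A tax t gives ΔQ = t/0.5 and wedge t, so DWL = t²/1.
t²/1 = 19.36 → t² = 19.36 → t = 4.4.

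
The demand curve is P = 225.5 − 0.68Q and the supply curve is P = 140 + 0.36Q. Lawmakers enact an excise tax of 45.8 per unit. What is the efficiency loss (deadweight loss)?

Competitive equilibrium: 225.5 − 0.68Q = 140 + 0.36Q → Q* = 82.2115, P* = 169.5962.
With the tax, the buyer price exceeds the seller price by 45.8: (225.5 − 0.68Q) − (140 + 0.36Q) = 45.8 → Q' = 38.1731.
ΔQ = 82.2115 − 38.1731 = 44.0384; the wedge equals the tax, 45.8.
Deadweight loss = ½ × 44.0384 × 45.8 = 1008.48.

1008.48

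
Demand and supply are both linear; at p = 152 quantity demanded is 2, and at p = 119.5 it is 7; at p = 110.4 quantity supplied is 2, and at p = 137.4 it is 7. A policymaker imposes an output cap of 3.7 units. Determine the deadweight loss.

Demand slope = (119.5 − 152)/(7 − 2) = −6.5, so p = 165 − 6.5q.
Supply slope = (137.4 − 110.4)/(7 − 2) = 5.4, so p = 99.6 + 5.4q.
Competitive equilibrium: 165 − 6.5q = 99.6 + 5.4q → q* = 5.4958, p* = 129.2773.
At q = 3.7: demand price = 165 − 6.5·3.7 = 140.95; supply price = 99.6 + 5.4·3.7 = 119.58.
Δq = 5.4958 − 3.7 = 1.7958; wedge = 140.95 − 119.58 = 21.37.
DWL = ½ × 1.7958 × 21.37 = 19.19.

19.19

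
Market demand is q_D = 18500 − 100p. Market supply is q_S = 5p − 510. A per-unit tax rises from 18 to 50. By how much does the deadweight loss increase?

In inverse form: demand p = 185 − 0.01q, supply p = 102 + 0.2q.
Competitive equilibrium: 185 − 0.01q = 102 + 0.2q → q* = 395.2381, p* = 181.0476.
For a per-unit tax t: Δq = t/0.21, so DWL = ½·t·(t/0.21) = t²/0.42.
At t = 18: DWL = 771.429. At t = 50: DWL = 5952.381.
Increase = 5952.381 − 771.429 = 5180.95.

5180.95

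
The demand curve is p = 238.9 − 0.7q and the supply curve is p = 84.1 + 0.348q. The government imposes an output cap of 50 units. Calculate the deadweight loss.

Competitive equilibrium: 238.9 − 0.7q = 84.1 + 0.348q → q* = 147.7099, p* = 135.5031.
At q = 50: demand price = 238.9 − 0.7·50 = 203.9; supply price = 84.1 + 0.348·50 = 101.5.
Δq = 147.7099 − 50 = 97.7099; wedge = 203.9 − 101.5 = 102.4.
Welfare loss = ½ × 97.7099 × 102.4 = 5002.75.

5002.75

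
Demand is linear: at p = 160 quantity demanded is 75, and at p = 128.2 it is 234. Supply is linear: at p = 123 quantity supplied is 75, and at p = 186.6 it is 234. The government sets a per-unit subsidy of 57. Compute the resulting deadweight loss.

2707.50

Demand slope = (128.2 − 160)/(234 − 75) = −0.2, so p = 175 − 0.2q.
Supply slope = (186.6 − 123)/(234 − 75) = 0.4, so p = 93 + 0.4q.
Competitive equilibrium: 175 − 0.2q = 93 + 0.4q → q* = 136.6667, p* = 147.6667.
The subsidy lowers effective supply by 57: p = 36 + 0.4q.
New quantity: 175 − 0.2q = 36 + 0.4q → q' = 231.6667.
Overproduction Δq = 231.6667 − 136.6667 = 95; wedge = subsidy = 57.
The triangle = ½ × 95 × 57 = 2707.50.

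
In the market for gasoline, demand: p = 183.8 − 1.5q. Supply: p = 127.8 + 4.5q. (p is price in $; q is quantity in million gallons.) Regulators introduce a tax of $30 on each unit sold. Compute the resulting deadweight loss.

$75 million

Competitive equilibrium: 183.8 − 1.5q = 127.8 + 4.5q → q* = 9.3333, p* = 169.8.
With the tax, the buyer price exceeds the seller price by 30: (183.8 − 1.5q) − (127.8 + 4.5q) = 30 → q' = 4.3333.
Δq = 9.3333 − 4.3333 = 5; the wedge equals the tax, 30.
Welfare loss = ½ × 5 × 30 = $75 million.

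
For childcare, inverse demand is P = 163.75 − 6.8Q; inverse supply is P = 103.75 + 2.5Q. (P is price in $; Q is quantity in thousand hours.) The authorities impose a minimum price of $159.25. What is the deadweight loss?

Competitive equilibrium: 163.75 − 6.8Q = 103.75 + 2.5Q → Q* = 6.4516, P* = 119.879.
At the floor P = 159.25, quantity demanded = (163.75 − 159.25)/6.8 = 0.6618.
Sellers' marginal cost at Q' = 0.6618: 103.75 + 2.5·0.6618 = 105.4045.
ΔQ = 6.4516 − 0.6618 = 5.7898; wedge = 159.25 − 105.4045 = 53.8455.
DWL = ½ × 5.7898 × 53.8455 = $155.88 thousand.

$155.88 thousand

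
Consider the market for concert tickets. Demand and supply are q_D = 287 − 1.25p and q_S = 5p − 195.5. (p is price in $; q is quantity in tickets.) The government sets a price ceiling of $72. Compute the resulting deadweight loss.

In inverse form: demand p = 229.6 − 0.8q, supply p = 39.1 + 0.2q.
Competitive equilibrium: 229.6 − 0.8q = 39.1 + 0.2q → q* = 190.5, p* = 77.2.
At the ceiling p = 72, quantity supplied = (72 − 39.1)/0.2 = 164.5.
Willingness to pay at q' = 164.5: 229.6 − 0.8·164.5 = 98.
Δq = 190.5 − 164.5 = 26; wedge = 98 − 72 = 26.
Deadweight loss = ½ × 26 × 26 = $338.

$338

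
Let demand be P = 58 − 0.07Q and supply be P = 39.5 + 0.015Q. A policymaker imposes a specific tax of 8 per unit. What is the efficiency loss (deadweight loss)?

376.47

Competitive equilibrium: 58 − 0.07Q = 39.5 + 0.015Q → Q* = 217.6471, P* = 42.7647.
With the tax, the buyer price exceeds the seller price by 8: (58 − 0.07Q) − (39.5 + 0.015Q) = 8 → Q' = 123.5294.
ΔQ = 217.6471 − 123.5294 = 94.1177; the wedge equals the tax, 8.
Deadweight loss = ½ × 94.1177 × 8 = 376.47.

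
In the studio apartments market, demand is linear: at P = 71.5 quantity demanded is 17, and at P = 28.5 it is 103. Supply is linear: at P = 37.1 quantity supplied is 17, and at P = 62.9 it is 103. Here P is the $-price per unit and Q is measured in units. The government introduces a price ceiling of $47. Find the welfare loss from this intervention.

Demand slope = (28.5 − 71.5)/(103 − 17) = −0.5, so P = 80 − 0.5Q.
Supply slope = (62.9 − 37.1)/(103 − 17) = 0.3, so P = 32 + 0.3Q.
Competitive equilibrium: 80 − 0.5Q = 32 + 0.3Q → Q* = 60, P* = 50.
At the ceiling P = 47, quantity supplied = (47 − 32)/0.3 = 50.
Willingness to pay at Q' = 50: 80 − 0.5·50 = 55.
ΔQ = 60 − 50 = 10; wedge = 55 − 47 = 8.
DWL = ½ × 10 × 8 = $40.

$40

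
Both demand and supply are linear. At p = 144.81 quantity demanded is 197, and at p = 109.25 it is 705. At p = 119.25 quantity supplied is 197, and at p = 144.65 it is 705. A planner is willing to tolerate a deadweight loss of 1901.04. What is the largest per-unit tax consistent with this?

Demand slope = (109.25 − 144.81)/(705 − 197) = −0.07, so p = 158.6 − 0.07q.
Supply slope = (144.65 − 119.25)/(705 − 197) = 0.05, so p = 109.4 + 0.05q.
Competitive equilibrium: 158.6 − 0.07q = 109.4 + 0.05q → q* = 410, p* = 129.9.
A tax t gives Δq = t/0.12 and wedge t, so DWL = t²/0.24.
t²/0.24 = 1901.04 → t² = 456.2496 → t = 21.36.

21.36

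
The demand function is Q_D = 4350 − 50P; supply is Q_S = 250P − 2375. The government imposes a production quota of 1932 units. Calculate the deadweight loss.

20191.70

In inverse form: demand P = 87 − 0.02Q, supply P = 9.5 + 0.004Q.
Competitive equilibrium: 87 − 0.02Q = 9.5 + 0.004Q → Q* = 3229.1667, P* = 22.4167.
At Q = 1932: demand price = 87 − 0.02·1932 = 48.36; supply price = 9.5 + 0.004·1932 = 17.228.
ΔQ = 3229.1667 − 1932 = 1297.1667; wedge = 48.36 − 17.228 = 31.132.
Deadweight loss = ½ × 1297.1667 × 31.132 = 20191.70.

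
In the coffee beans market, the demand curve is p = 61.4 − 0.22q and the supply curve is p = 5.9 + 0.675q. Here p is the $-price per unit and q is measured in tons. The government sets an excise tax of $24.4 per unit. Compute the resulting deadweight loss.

Competitive equilibrium: 61.4 − 0.22q = 5.9 + 0.675q → q* = 62.0112, p* = 47.7575.
With the tax, the buyer price exceeds the seller price by 24.4: (61.4 − 0.22q) − (5.9 + 0.675q) = 24.4 → q' = 34.7486.
Δq = 62.0112 − 34.7486 = 27.2626; the wedge equals the tax, 24.4.
The triangle = ½ × 27.2626 × 24.4 = $332.60.

$332.60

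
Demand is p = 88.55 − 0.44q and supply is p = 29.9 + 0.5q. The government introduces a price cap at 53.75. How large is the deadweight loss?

101.47

Competitive equilibrium: 88.55 − 0.44q = 29.9 + 0.5q → q* = 62.3936, p* = 61.0968.
At the ceiling p = 53.75, quantity supplied = (53.75 − 29.9)/0.5 = 47.7.
Willingness to pay at q' = 47.7: 88.55 − 0.44·47.7 = 67.562.
Δq = 62.3936 − 47.7 = 14.6936; wedge = 67.562 − 53.75 = 13.812.
Deadweight loss = ½ × 14.6936 × 13.812 = 101.47.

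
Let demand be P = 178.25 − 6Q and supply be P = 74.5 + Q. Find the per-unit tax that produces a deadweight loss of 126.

Competitive equilibrium: 178.25 − 6Q = 74.5 + Q → Q* = 14.8214, P* = 89.3214.
A tax t gives ΔQ = t/7 and wedge t, so DWL = t²/14.
t²/14 = 126 → t² = 1764 → t = 42.

42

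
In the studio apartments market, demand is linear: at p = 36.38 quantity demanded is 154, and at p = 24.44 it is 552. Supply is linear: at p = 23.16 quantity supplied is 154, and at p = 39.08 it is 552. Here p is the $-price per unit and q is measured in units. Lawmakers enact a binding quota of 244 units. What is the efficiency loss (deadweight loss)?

Demand slope = (24.44 − 36.38)/(552 − 154) = −0.03, so p = 41 − 0.03q.
Supply slope = (39.08 − 23.16)/(552 − 154) = 0.04, so p = 17 + 0.04q.
Competitive equilibrium: 41 − 0.03q = 17 + 0.04q → q* = 342.8571, p* = 30.7143.
At q = 244: demand price = 41 − 0.03·244 = 33.68; supply price = 17 + 0.04·244 = 26.76.
Δq = 342.8571 − 244 = 98.8571; wedge = 33.68 − 26.76 = 6.92.
Deadweight loss = ½ × 98.8571 × 6.92 = $342.05.

$342.05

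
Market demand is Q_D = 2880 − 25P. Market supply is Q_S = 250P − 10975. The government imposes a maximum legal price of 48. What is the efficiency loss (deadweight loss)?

In inverse form: demand P = 115.2 − 0.04Q, supply P = 43.9 + 0.004Q.
Competitive equilibrium: 115.2 − 0.04Q = 43.9 + 0.004Q → Q* = 1620.4545, P* = 50.3818.
At the ceiling P = 48, quantity supplied = (48 − 43.9)/0.004 = 1025.
Willingness to pay at Q' = 1025: 115.2 − 0.04·1025 = 74.2.
ΔQ = 1620.4545 − 1025 = 595.4545; wedge = 74.2 − 48 = 26.2.
DWL = ½ × 595.4545 × 26.2 = 7800.45.

7800.45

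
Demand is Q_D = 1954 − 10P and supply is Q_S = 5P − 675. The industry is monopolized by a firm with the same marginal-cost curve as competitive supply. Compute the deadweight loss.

In inverse form: demand P = 195.4 − 0.1Q, supply P = 135 + 0.2Q.
Competitive equilibrium: 195.4 − 0.1Q = 135 + 0.2Q → Q* = 201.3333, P* = 175.2667.
Marginal revenue: MR = 195.4 − 0.2Q. Set MR = MC: 195.4 − 0.2Q = 135 + 0.2Q → Q_m = 151.
Price P_m = 195.4 − 0.1·151 = 180.3; MC(Q_m) = 135 + 0.2·151 = 165.2.
Competitive Q* = 201.3333, so ΔQ = 50.3333; wedge = 180.3 − 165.2 = 15.1.
Deadweight loss = ½ × 50.3333 × 15.1 = 380.02.

380.02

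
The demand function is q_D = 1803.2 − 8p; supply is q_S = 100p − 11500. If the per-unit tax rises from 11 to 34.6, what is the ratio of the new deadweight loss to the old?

9.894

In inverse form: demand p = 225.4 − 0.125q, supply p = 115 + 0.01q.
Competitive equilibrium: 225.4 − 0.125q = 115 + 0.01q → q* = 817.7778, p* = 123.1778.
For a per-unit tax t: Δq = t/0.135, so DWL = ½·t·(t/0.135) = t²/0.27.
At t = 11: DWL = 448.148. At t = 34.6: DWL = 4433.926.
Ratio = (34.6/11)² = 9.894.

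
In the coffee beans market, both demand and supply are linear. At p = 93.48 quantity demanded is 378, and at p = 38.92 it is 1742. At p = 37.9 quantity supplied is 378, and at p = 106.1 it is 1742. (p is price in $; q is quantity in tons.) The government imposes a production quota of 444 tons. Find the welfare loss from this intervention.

$13689.61

Demand slope = (38.92 − 93.48)/(1742 − 378) = −0.04, so p = 108.6 − 0.04q.
Supply slope = (106.1 − 37.9)/(1742 − 378) = 0.05, so p = 19 + 0.05q.
Competitive equilibrium: 108.6 − 0.04q = 19 + 0.05q → q* = 995.5556, p* = 68.7778.
At q = 444: demand price = 108.6 − 0.04·444 = 90.84; supply price = 19 + 0.05·444 = 41.2.
Δq = 995.5556 − 444 = 551.5556; wedge = 90.84 − 41.2 = 49.64.
DWL = ½ × 551.5556 × 49.64 = $13689.61.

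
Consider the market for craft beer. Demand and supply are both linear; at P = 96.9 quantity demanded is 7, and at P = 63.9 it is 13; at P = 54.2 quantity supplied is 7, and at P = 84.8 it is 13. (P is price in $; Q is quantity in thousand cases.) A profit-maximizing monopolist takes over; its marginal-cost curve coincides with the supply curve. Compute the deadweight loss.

$75.23 thousand

Demand slope = (63.9 − 96.9)/(13 − 7) = −5.5, so P = 135.4 − 5.5Q.
Supply slope = (84.8 − 54.2)/(13 − 7) = 5.1, so P = 18.5 + 5.1Q.
Competitive equilibrium: 135.4 − 5.5Q = 18.5 + 5.1Q → Q* = 11.0283, P* = 74.74434.
Marginal revenue: MR = 135.4 − 11Q. Set MR = MC: 135.4 − 11Q = 18.5 + 5.1Q → Q_m = 7.26087.
Price P_m = 135.4 − 5.5·7.26087 = 95.46522; MC(Q_m) = 18.5 + 5.1·7.26087 = 55.53044.
Competitive Q* = 11.0283, so ΔQ = 3.76743; wedge = 95.46522 − 55.53044 = 39.93478.
DWL = ½ × 3.76743 × 39.93478 = $75.23 thousand.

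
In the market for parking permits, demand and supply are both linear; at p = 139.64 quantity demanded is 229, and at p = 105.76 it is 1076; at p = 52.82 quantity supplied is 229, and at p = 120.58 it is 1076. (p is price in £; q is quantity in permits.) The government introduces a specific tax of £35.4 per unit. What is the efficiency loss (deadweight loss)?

£5221.50

Demand slope = (105.76 − 139.64)/(1076 − 229) = −0.04, so p = 148.8 − 0.04q.
Supply slope = (120.58 − 52.82)/(1076 − 229) = 0.08, so p = 34.5 + 0.08q.
Competitive equilibrium: 148.8 − 0.04q = 34.5 + 0.08q → q* = 952.5, p* = 110.7.
With the tax, the buyer price exceeds the seller price by 35.4: (148.8 − 0.04q) − (34.5 + 0.08q) = 35.4 → q' = 657.5.
Δq = 952.5 − 657.5 = 295; the wedge equals the tax, 35.4.
Deadweight loss = ½ × 295 × 35.4 = £5221.50.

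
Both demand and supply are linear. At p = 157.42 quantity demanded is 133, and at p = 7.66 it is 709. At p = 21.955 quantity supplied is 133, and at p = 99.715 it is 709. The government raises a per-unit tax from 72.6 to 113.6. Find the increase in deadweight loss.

9663.54

Demand slope = (7.66 − 157.42)/(709 − 133) = −0.26, so p = 192 − 0.26q.
Supply slope = (99.715 − 21.955)/(709 − 133) = 0.135, so p = 4 + 0.135q.
Competitive equilibrium: 192 − 0.26q = 4 + 0.135q → q* = 475.9494, p* = 68.2532.
For a per-unit tax t: Δq = t/0.395, so DWL = ½·t·(t/0.395) = t²/0.79.
At t = 72.6: DWL = 6671.848. At t = 113.6: DWL = 16335.392.
Increase = 16335.392 − 6671.848 = 9663.54.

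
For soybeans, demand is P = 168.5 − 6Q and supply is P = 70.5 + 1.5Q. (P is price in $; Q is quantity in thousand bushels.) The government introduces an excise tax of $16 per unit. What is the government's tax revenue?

$174.93 thousand

Competitive equilibrium: 168.5 − 6Q = 70.5 + 1.5Q → Q* = 13.0667, P* = 90.1.
With the tax, the buyer price exceeds the seller price by 16: (168.5 − 6Q) − (70.5 + 1.5Q) = 16 → Q' = 10.9333.
Tax revenue = 16 × 10.9333 = $174.93 thousand.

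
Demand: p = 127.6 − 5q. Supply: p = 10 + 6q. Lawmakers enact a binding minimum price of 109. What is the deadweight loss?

Competitive equilibrium: 127.6 − 5q = 10 + 6q → q* = 10.6909, p* = 74.1455.
At the floor p = 109, quantity demanded = (127.6 − 109)/5 = 3.72.
Sellers' marginal cost at q' = 3.72: 10 + 6·3.72 = 32.32.
Δq = 10.6909 − 3.72 = 6.9709; wedge = 109 − 32.32 = 76.68.
DWL = ½ × 6.9709 × 76.68 = 267.26.

267.26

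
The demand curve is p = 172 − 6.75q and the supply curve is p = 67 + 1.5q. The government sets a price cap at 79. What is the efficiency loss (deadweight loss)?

92.18

Competitive equilibrium: 172 − 6.75q = 67 + 1.5q → q* = 12.7273, p* = 86.0909.
At the ceiling p = 79, quantity supplied = (79 − 67)/1.5 = 8.
Willingness to pay at q' = 8: 172 − 6.75·8 = 118.
Δq = 12.7273 − 8 = 4.7273; wedge = 118 − 79 = 39.
Deadweight loss = ½ × 4.7273 × 39 = 92.18.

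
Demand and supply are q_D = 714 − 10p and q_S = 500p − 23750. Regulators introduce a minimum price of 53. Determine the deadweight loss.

129.11

In inverse form: demand p = 71.4 − 0.1q, supply p = 47.5 + 0.002q.
Competitive equilibrium: 71.4 − 0.1q = 47.5 + 0.002q → q* = 234.31373, p* = 47.96863.
At the floor p = 53, quantity demanded = (71.4 − 53)/0.1 = 184.
Sellers' marginal cost at q' = 184: 47.5 + 0.002·184 = 47.868.
Δq = 234.31373 − 184 = 50.31373; wedge = 53 − 47.868 = 5.132.
DWL = ½ × 50.31373 × 5.132 = 129.11.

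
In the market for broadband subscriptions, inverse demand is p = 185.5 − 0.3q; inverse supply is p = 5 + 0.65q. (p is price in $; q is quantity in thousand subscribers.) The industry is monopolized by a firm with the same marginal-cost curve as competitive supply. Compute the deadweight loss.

$987.696 thousand

Competitive equilibrium: 185.5 − 0.3q = 5 + 0.65q → q* = 190, p* = 128.5.
Marginal revenue: MR = 185.5 − 0.6q. Set MR = MC: 185.5 − 0.6q = 5 + 0.65q → q_m = 144.4.
Price p_m = 185.5 − 0.3·144.4 = 142.18; MC(q_m) = 5 + 0.65·144.4 = 98.86.
Competitive q* = 190, so Δq = 45.6; wedge = 142.18 − 98.86 = 43.32.
The triangle = ½ × 45.6 × 43.32 = $987.696 thousand.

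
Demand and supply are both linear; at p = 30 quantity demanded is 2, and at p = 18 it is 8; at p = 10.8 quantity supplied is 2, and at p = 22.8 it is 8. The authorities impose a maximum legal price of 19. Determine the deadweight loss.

Demand slope = (18 − 30)/(8 − 2) = −2, so p = 34 − 2q.
Supply slope = (22.8 − 10.8)/(8 − 2) = 2, so p = 6.8 + 2q.
Competitive equilibrium: 34 − 2q = 6.8 + 2q → q* = 6.8, p* = 20.4.
At the ceiling p = 19, quantity supplied = (19 − 6.8)/2 = 6.1.
Willingness to pay at q' = 6.1: 34 − 2·6.1 = 21.8.
Δq = 6.8 − 6.1 = 0.7; wedge = 21.8 − 19 = 2.8.
Welfare loss = ½ × 0.7 × 2.8 = 0.98.

0.98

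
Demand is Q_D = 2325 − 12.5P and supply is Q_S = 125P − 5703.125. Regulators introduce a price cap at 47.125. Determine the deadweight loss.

87187.59

In inverse form: demand P = 186 − 0.08Q, supply P = 45.625 + 0.008Q.
Competitive equilibrium: 186 − 0.08Q = 45.625 + 0.008Q → Q* = 1595.1705, P* = 58.3864.
At the ceiling P = 47.125, quantity supplied = (47.125 − 45.625)/0.008 = 187.5.
Willingness to pay at Q' = 187.5: 186 − 0.08·187.5 = 171.
ΔQ = 1595.1705 − 187.5 = 1407.6705; wedge = 171 − 47.125 = 123.875.
Welfare loss = ½ × 1407.6705 × 123.875 = 87187.59.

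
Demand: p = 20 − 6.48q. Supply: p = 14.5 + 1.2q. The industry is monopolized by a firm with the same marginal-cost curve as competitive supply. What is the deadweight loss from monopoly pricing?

Competitive equilibrium: 20 − 6.48q = 14.5 + 1.2q → q* = 0.7161, p* = 15.3594.
Marginal revenue: MR = 20 − 12.96q. Set MR = MC: 20 − 12.96q = 14.5 + 1.2q → q_m = 0.3884.
Price p_m = 20 − 6.48·0.3884 = 17.4832; MC(q_m) = 14.5 + 1.2·0.3884 = 14.9661.
Competitive q* = 0.7161, so Δq = 0.3277; wedge = 17.4832 − 14.9661 = 2.5171.
Welfare loss = ½ × 0.3277 × 2.5171 = 0.41.

0.41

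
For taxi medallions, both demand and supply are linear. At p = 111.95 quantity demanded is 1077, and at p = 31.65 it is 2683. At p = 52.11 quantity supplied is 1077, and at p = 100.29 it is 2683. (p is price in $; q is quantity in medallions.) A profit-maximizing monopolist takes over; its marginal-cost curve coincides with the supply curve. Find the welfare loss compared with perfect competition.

$19707.84

Demand slope = (31.65 − 111.95)/(2683 − 1077) = −0.05, so p = 165.8 − 0.05q.
Supply slope = (100.29 − 52.11)/(2683 − 1077) = 0.03, so p = 19.8 + 0.03q.
Competitive equilibrium: 165.8 − 0.05q = 19.8 + 0.03q → q* = 1825, p* = 74.55.
Marginal revenue: MR = 165.8 − 0.1q. Set MR = MC: 165.8 − 0.1q = 19.8 + 0.03q → q_m = 1123.07692.
Price p_m = 165.8 − 0.05·1123.07692 = 109.64615; MC(q_m) = 19.8 + 0.03·1123.07692 = 53.49231.
Competitive q* = 1825, so Δq = 701.92308; wedge = 109.64615 − 53.49231 = 56.15384.
The triangle = ½ × 701.92308 × 56.15384 = $19707.84.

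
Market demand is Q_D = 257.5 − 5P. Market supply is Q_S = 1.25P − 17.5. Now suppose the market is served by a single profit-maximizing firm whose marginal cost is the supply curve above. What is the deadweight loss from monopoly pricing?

19.53

In inverse form: demand P = 51.5 − 0.2Q, supply P = 14 + 0.8Q.
Competitive equilibrium: 51.5 − 0.2Q = 14 + 0.8Q → Q* = 37.5, P* = 44.
Marginal revenue: MR = 51.5 − 0.4Q. Set MR = MC: 51.5 − 0.4Q = 14 + 0.8Q → Q_m = 31.25.
Price P_m = 51.5 − 0.2·31.25 = 45.25; MC(Q_m) = 14 + 0.8·31.25 = 39.
Competitive Q* = 37.5, so ΔQ = 6.25; wedge = 45.25 − 39 = 6.25.
DWL = ½ × 6.25 × 6.25 = 19.53.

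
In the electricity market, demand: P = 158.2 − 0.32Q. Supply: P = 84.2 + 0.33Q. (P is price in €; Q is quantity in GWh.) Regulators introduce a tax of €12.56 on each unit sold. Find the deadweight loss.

Competitive equilibrium: 158.2 − 0.32Q = 84.2 + 0.33Q → Q* = 113.8462, P* = 121.7692.
With the tax, the buyer price exceeds the seller price by 12.56: (158.2 − 0.32Q) − (84.2 + 0.33Q) = 12.56 → Q' = 94.5231.
ΔQ = 113.8462 − 94.5231 = 19.3231; the wedge equals the tax, 12.56.
Deadweight loss = ½ × 19.3231 × 12.56 = €121.35.

€121.35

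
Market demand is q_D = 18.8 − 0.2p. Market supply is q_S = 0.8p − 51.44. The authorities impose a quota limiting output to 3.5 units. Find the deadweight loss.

In inverse form: demand p = 94 − 5q, supply p = 64.3 + 1.25q.
Competitive equilibrium: 94 − 5q = 64.3 + 1.25q → q* = 4.752, p* = 70.24.
At q = 3.5: demand price = 94 − 5·3.5 = 76.5; supply price = 64.3 + 1.25·3.5 = 68.675.
Δq = 4.752 − 3.5 = 1.252; wedge = 76.5 − 68.675 = 7.825.
Welfare loss = ½ × 1.252 × 7.825 = 4.90.

4.90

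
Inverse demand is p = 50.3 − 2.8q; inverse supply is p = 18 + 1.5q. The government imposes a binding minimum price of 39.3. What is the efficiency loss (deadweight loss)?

27.60

Competitive equilibrium: 50.3 − 2.8q = 18 + 1.5q → q* = 7.5116, p* = 29.2674.
At the floor p = 39.3, quantity demanded = (50.3 − 39.3)/2.8 = 3.9286.
Sellers' marginal cost at q' = 3.9286: 18 + 1.5·3.9286 = 23.8929.
Δq = 7.5116 − 3.9286 = 3.583; wedge = 39.3 − 23.8929 = 15.4071.
Deadweight loss = ½ × 3.583 × 15.4071 = 27.60.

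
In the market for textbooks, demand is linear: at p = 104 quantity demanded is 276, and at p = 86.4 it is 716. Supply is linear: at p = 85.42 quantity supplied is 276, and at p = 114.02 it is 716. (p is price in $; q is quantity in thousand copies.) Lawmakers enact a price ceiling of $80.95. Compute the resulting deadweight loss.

Demand slope = (86.4 − 104)/(716 − 276) = −0.04, so p = 115.04 − 0.04q.
Supply slope = (114.02 − 85.42)/(716 − 276) = 0.065, so p = 67.48 + 0.065q.
Competitive equilibrium: 115.04 − 0.04q = 67.48 + 0.065q → q* = 452.95238, p* = 96.9219.
At the ceiling p = 80.95, quantity supplied = (80.95 − 67.48)/0.065 = 207.23077.
Willingness to pay at q' = 207.23077: 115.04 − 0.04·207.23077 = 106.75077.
Δq = 452.95238 − 207.23077 = 245.72161; wedge = 106.75077 − 80.95 = 25.80077.
The triangle = ½ × 245.72161 × 25.80077 = $3169.90 thousand.

$3169.90 thousand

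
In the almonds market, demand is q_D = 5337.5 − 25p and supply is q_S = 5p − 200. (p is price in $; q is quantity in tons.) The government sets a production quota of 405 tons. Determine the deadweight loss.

$12128.52

In inverse form: demand p = 213.5 − 0.04q, supply p = 40 + 0.2q.
Competitive equilibrium: 213.5 − 0.04q = 40 + 0.2q → q* = 722.9167, p* = 184.5833.
At q = 405: demand price = 213.5 − 0.04·405 = 197.3; supply price = 40 + 0.2·405 = 121.
Δq = 722.9167 − 405 = 317.9167; wedge = 197.3 − 121 = 76.3.
Deadweight loss = ½ × 317.9167 × 76.3 = $12128.52.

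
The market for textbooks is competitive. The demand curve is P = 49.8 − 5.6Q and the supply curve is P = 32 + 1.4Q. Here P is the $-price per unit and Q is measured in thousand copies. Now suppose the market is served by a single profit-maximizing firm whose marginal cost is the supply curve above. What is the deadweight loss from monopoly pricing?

Competitive equilibrium: 49.8 − 5.6Q = 32 + 1.4Q → Q* = 2.5429, P* = 35.56.
Marginal revenue: MR = 49.8 − 11.2Q. Set MR = MC: 49.8 − 11.2Q = 32 + 1.4Q → Q_m = 1.4127.
Price P_m = 49.8 − 5.6·1.4127 = 41.8889; MC(Q_m) = 32 + 1.4·1.4127 = 33.9778.
Competitive Q* = 2.5429, so ΔQ = 1.1302; wedge = 41.8889 − 33.9778 = 7.9111.
Deadweight loss = ½ × 1.1302 × 7.9111 = $4.47 thousand.

$4.47 thousand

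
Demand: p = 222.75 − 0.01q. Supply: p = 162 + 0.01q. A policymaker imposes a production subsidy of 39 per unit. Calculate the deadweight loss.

Competitive equilibrium: 222.75 − 0.01q = 162 + 0.01q → q* = 3037.5, p* = 192.375.
The subsidy lowers effective supply by 39: p = 123 + 0.01q.
New quantity: 222.75 − 0.01q = 123 + 0.01q → q' = 4987.5.
Overproduction Δq = 4987.5 − 3037.5 = 1950; wedge = subsidy = 39.
Welfare loss = ½ × 1950 × 39 = 38025.

38025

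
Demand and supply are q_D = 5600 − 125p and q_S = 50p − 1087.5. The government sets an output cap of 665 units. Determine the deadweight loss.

In inverse form: demand p = 44.8 − 0.008q, supply p = 21.75 + 0.02q.
Competitive equilibrium: 44.8 − 0.008q = 21.75 + 0.02q → q* = 823.2143, p* = 38.2143.
At q = 665: demand price = 44.8 − 0.008·665 = 39.48; supply price = 21.75 + 0.02·665 = 35.05.
Δq = 823.2143 − 665 = 158.2143; wedge = 39.48 − 35.05 = 4.43.
The triangle = ½ × 158.2143 × 4.43 = 350.44.

350.44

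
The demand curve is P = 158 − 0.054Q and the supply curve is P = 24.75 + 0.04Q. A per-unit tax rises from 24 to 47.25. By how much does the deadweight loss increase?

Competitive equilibrium: 158 − 0.054Q = 24.75 + 0.04Q → Q* = 1417.5532, P* = 81.4521.
For a per-unit tax t: ΔQ = t/0.094, so DWL = ½·t·(t/0.094) = t²/0.188.
At t = 24: DWL = 3063.83. At t = 47.25: DWL = 11875.332.
Increase = 11875.332 − 3063.83 = 8811.50.

8811.50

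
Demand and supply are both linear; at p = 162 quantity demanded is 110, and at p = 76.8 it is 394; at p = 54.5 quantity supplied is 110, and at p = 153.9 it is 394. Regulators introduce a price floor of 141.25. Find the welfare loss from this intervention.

3008.82

Demand slope = (76.8 − 162)/(394 − 110) = −0.3, so p = 195 − 0.3q.
Supply slope = (153.9 − 54.5)/(394 − 110) = 0.35, so p = 16 + 0.35q.
Competitive equilibrium: 195 − 0.3q = 16 + 0.35q → q* = 275.3846, p* = 112.3846.
At the floor p = 141.25, quantity demanded = (195 − 141.25)/0.3 = 179.1667.
Sellers' marginal cost at q' = 179.1667: 16 + 0.35·179.1667 = 78.7083.
Δq = 275.3846 − 179.1667 = 96.2179; wedge = 141.25 − 78.7083 = 62.5417.
The triangle = ½ × 96.2179 × 62.5417 = 3008.82.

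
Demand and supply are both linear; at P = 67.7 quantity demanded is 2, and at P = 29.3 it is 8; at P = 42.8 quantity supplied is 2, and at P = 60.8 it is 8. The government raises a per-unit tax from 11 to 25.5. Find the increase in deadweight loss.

Demand slope = (29.3 − 67.7)/(8 − 2) = −6.4, so P = 80.5 − 6.4Q.
Supply slope = (60.8 − 42.8)/(8 − 2) = 3, so P = 36.8 + 3Q.
Competitive equilibrium: 80.5 − 6.4Q = 36.8 + 3Q → Q* = 4.6489, P* = 50.7468.
For a per-unit tax t: ΔQ = t/9.4, so DWL = ½·t·(t/9.4) = t²/18.8.
At t = 11: DWL = 6.436. At t = 25.5: DWL = 34.588.
Increase = 34.588 − 6.436 = 28.15.

28.15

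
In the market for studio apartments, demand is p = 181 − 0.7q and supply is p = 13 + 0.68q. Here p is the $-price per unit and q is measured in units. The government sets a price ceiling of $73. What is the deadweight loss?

Competitive equilibrium: 181 − 0.7q = 13 + 0.68q → q* = 121.7391, p* = 95.7826.
At the ceiling p = 73, quantity supplied = (73 − 13)/0.68 = 88.2353.
Willingness to pay at q' = 88.2353: 181 − 0.7·88.2353 = 119.2353.
Δq = 121.7391 − 88.2353 = 33.5038; wedge = 119.2353 − 73 = 46.2353.
The triangle = ½ × 33.5038 × 46.2353 = $774.53.

$774.53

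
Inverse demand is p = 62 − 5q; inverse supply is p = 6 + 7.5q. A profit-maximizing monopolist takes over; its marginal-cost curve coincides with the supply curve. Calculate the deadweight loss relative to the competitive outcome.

Competitive equilibrium: 62 − 5q = 6 + 7.5q → q* = 4.48, p* = 39.6.
Marginal revenue: MR = 62 − 10q. Set MR = MC: 62 − 10q = 6 + 7.5q → q_m = 3.2.
Price p_m = 62 − 5·3.2 = 46; MC(q_m) = 6 + 7.5·3.2 = 30.
Competitive q* = 4.48, so Δq = 1.28; wedge = 46 − 30 = 16.
Deadweight loss = ½ × 1.28 × 16 = 10.24.

10.24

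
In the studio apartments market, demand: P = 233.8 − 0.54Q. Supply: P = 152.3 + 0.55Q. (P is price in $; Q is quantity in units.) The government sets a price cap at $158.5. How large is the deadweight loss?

$2197.43

Competitive equilibrium: 233.8 − 0.54Q = 152.3 + 0.55Q → Q* = 74.7706, P* = 193.4239.
At the ceiling P = 158.5, quantity supplied = (158.5 − 152.3)/0.55 = 11.2727.
Willingness to pay at Q' = 11.2727: 233.8 − 0.54·11.2727 = 227.7127.
ΔQ = 74.7706 − 11.2727 = 63.4979; wedge = 227.7127 − 158.5 = 69.2127.
Welfare loss = ½ × 63.4979 × 69.2127 = $2197.43.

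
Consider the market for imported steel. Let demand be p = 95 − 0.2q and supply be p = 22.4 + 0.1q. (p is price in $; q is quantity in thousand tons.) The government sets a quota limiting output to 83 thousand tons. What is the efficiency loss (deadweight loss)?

$3792.15 thousand

Competitive equilibrium: 95 − 0.2q = 22.4 + 0.1q → q* = 242, p* = 46.6.
At q = 83: demand price = 95 − 0.2·83 = 78.4; supply price = 22.4 + 0.1·83 = 30.7.
Δq = 242 − 83 = 159; wedge = 78.4 − 30.7 = 47.7.
Deadweight loss = ½ × 159 × 47.7 = $3792.15 thousand.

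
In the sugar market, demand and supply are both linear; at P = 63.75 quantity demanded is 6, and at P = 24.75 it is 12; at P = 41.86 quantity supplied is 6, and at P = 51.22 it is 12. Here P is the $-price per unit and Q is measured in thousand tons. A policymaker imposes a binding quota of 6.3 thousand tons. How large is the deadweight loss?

$23.52 thousand

Demand slope = (24.75 − 63.75)/(12 − 6) = −6.5, so P = 102.75 − 6.5Q.
Supply slope = (51.22 − 41.86)/(12 − 6) = 1.56, so P = 32.5 + 1.56Q.
Competitive equilibrium: 102.75 − 6.5Q = 32.5 + 1.56Q → Q* = 8.7159, P* = 46.0968.
At Q = 6.3: demand price = 102.75 − 6.5·6.3 = 61.8; supply price = 32.5 + 1.56·6.3 = 42.328.
ΔQ = 8.7159 − 6.3 = 2.4159; wedge = 61.8 − 42.328 = 19.472.
Deadweight loss = ½ × 2.4159 × 19.472 = $23.52 thousand.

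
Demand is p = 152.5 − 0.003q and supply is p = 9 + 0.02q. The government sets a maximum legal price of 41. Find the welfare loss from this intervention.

Competitive equilibrium: 152.5 − 0.003q = 9 + 0.02q → q* = 6239.1304, p* = 133.7826.
At the ceiling p = 41, quantity supplied = (41 − 9)/0.02 = 1600.
Willingness to pay at q' = 1600: 152.5 − 0.003·1600 = 147.7.
Δq = 6239.1304 − 1600 = 4639.1304; wedge = 147.7 − 41 = 106.7.
DWL = ½ × 4639.1304 × 106.7 = 247497.61.

247497.61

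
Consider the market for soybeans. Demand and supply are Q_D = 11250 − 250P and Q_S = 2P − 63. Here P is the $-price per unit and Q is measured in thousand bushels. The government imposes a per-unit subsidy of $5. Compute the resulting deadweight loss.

In inverse form: demand P = 45 − 0.004Q, supply P = 31.5 + 0.5Q.
Competitive equilibrium: 45 − 0.004Q = 31.5 + 0.5Q → Q* = 26.7857, P* = 44.8929.
The subsidy lowers effective supply by 5: P = 26.5 + 0.5Q.
New quantity: 45 − 0.004Q = 26.5 + 0.5Q → Q' = 36.7063.
Overproduction ΔQ = 36.7063 − 26.7857 = 9.9206; wedge = subsidy = 5.
The triangle = ½ × 9.9206 × 5 = $24.80 thousand.

$24.80 thousand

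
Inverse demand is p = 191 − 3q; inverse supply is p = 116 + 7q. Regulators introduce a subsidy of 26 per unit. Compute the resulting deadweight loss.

33.80

Competitive equilibrium: 191 − 3q = 116 + 7q → q* = 7.5, p* = 168.5.
The subsidy lowers effective supply by 26: p = 90 + 7q.
New quantity: 191 − 3q = 90 + 7q → q' = 10.1.
Overproduction Δq = 10.1 − 7.5 = 2.6; wedge = subsidy = 26.
Deadweight loss = ½ × 2.6 × 26 = 33.80.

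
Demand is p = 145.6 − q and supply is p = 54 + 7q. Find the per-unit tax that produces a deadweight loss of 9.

12

Competitive equilibrium: 145.6 − q = 54 + 7q → q* = 11.45, p* = 134.15.
A tax t gives Δq = t/8 and wedge t, so DWL = t²/16.
t²/16 = 9 → t² = 144 → t = 12.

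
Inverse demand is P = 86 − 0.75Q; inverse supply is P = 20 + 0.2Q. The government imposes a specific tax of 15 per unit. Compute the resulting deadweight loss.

118.42

Competitive equilibrium: 86 − 0.75Q = 20 + 0.2Q → Q* = 69.4737, P* = 33.8947.
With the tax, the buyer price exceeds the seller price by 15: (86 − 0.75Q) − (20 + 0.2Q) = 15 → Q' = 53.6842.
ΔQ = 69.4737 − 53.6842 = 15.7895; the wedge equals the tax, 15.
Deadweight loss = ½ × 15.7895 × 15 = 118.42.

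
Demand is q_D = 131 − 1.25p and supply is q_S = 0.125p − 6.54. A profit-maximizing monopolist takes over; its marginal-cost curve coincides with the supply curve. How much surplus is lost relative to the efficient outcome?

1.09

In inverse form: demand p = 104.8 − 0.8q, supply p = 52.32 + 8q.
Competitive equilibrium: 104.8 − 0.8q = 52.32 + 8q → q* = 5.9636, p* = 100.0291.
Marginal revenue: MR = 104.8 − 1.6q. Set MR = MC: 104.8 − 1.6q = 52.32 + 8q → q_m = 5.4667.
Price p_m = 104.8 − 0.8·5.4667 = 100.4266; MC(q_m) = 52.32 + 8·5.4667 = 96.0536.
Competitive q* = 5.9636, so Δq = 0.4969; wedge = 100.4266 − 96.0536 = 4.373.
DWL = ½ × 0.4969 × 4.373 = 1.09.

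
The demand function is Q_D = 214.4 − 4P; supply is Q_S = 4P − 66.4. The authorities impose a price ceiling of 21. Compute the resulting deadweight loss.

In inverse form: demand P = 53.6 − 0.25Q, supply P = 16.6 + 0.25Q.
Competitive equilibrium: 53.6 − 0.25Q = 16.6 + 0.25Q → Q* = 74, P* = 35.1.
At the ceiling P = 21, quantity supplied = (21 − 16.6)/0.25 = 17.6.
Willingness to pay at Q' = 17.6: 53.6 − 0.25·17.6 = 49.2.
ΔQ = 74 − 17.6 = 56.4; wedge = 49.2 − 21 = 28.2.
Welfare loss = ½ × 56.4 × 28.2 = 795.24.

795.24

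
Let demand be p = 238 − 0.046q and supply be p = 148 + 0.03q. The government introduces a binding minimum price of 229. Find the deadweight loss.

Competitive equilibrium: 238 − 0.046q = 148 + 0.03q → q* = 1184.21053, p* = 183.52632.
At the floor p = 229, quantity demanded = (238 − 229)/0.046 = 195.65217.
Sellers' marginal cost at q' = 195.65217: 148 + 0.03·195.65217 = 153.86957.
Δq = 1184.21053 − 195.65217 = 988.55836; wedge = 229 − 153.86957 = 75.13043.
Deadweight loss = ½ × 988.55836 × 75.13043 = 37135.41.

37135.41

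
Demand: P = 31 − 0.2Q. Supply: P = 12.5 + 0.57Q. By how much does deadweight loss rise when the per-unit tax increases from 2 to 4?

Competitive equilibrium: 31 − 0.2Q = 12.5 + 0.57Q → Q* = 24.026, P* = 26.1948.
For a per-unit tax t: ΔQ = t/0.77, so DWL = ½·t·(t/0.77) = t²/1.54.
At t = 2: DWL = 2.597. At t = 4: DWL = 10.39.
Increase = 10.39 − 2.597 = 7.79.

7.79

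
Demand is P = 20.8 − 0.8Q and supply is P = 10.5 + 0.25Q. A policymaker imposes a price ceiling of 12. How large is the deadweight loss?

Competitive equilibrium: 20.8 − 0.8Q = 10.5 + 0.25Q → Q* = 9.8095, P* = 12.9524.
At the ceiling P = 12, quantity supplied = (12 − 10.5)/0.25 = 6.
Willingness to pay at Q' = 6: 20.8 − 0.8·6 = 16.
ΔQ = 9.8095 − 6 = 3.8095; wedge = 16 − 12 = 4.
DWL = ½ × 3.8095 × 4 = 7.62.

7.62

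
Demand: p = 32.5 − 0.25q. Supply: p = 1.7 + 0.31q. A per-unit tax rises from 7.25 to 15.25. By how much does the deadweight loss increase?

160.71

Competitive equilibrium: 32.5 − 0.25q = 1.7 + 0.31q → q* = 55, p* = 18.75.
For a per-unit tax t: Δq = t/0.56, so DWL = ½·t·(t/0.56) = t²/1.12.
At t = 7.25: DWL = 46.931. At t = 15.25: DWL = 207.645.
Increase = 207.645 − 46.931 = 160.71.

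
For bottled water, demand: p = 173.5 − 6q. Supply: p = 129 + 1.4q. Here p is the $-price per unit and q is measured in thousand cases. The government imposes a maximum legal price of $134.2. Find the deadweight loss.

$19.56 thousand

Competitive equilibrium: 173.5 − 6q = 129 + 1.4q → q* = 6.0135, p* = 137.4189.
At the ceiling p = 134.2, quantity supplied = (134.2 − 129)/1.4 = 3.7143.
Willingness to pay at q' = 3.7143: 173.5 − 6·3.7143 = 151.2142.
Δq = 6.0135 − 3.7143 = 2.2992; wedge = 151.2142 − 134.2 = 17.0142.
Deadweight loss = ½ × 2.2992 × 17.0142 = $19.56 thousand.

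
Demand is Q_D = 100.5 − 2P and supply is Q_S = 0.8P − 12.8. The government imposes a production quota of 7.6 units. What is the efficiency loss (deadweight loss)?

125.40

In inverse form: demand P = 50.25 − 0.5Q, supply P = 16 + 1.25Q.
Competitive equilibrium: 50.25 − 0.5Q = 16 + 1.25Q → Q* = 19.5714, P* = 40.4643.
At Q = 7.6: demand price = 50.25 − 0.5·7.6 = 46.45; supply price = 16 + 1.25·7.6 = 25.5.
ΔQ = 19.5714 − 7.6 = 11.9714; wedge = 46.45 − 25.5 = 20.95.
Welfare loss = ½ × 11.9714 × 20.95 = 125.40.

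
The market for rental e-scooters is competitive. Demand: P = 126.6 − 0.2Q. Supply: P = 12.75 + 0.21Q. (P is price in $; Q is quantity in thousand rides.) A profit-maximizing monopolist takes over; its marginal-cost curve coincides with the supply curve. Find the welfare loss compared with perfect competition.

$1699.23 thousand

Competitive equilibrium: 126.6 − 0.2Q = 12.75 + 0.21Q → Q* = 277.6829, P* = 71.0634.
Marginal revenue: MR = 126.6 − 0.4Q. Set MR = MC: 126.6 − 0.4Q = 12.75 + 0.21Q → Q_m = 186.6393.
Price P_m = 126.6 − 0.2·186.6393 = 89.2721; MC(Q_m) = 12.75 + 0.21·186.6393 = 51.9443.
Competitive Q* = 277.6829, so ΔQ = 91.0436; wedge = 89.2721 − 51.9443 = 37.3278.
Deadweight loss = ½ × 91.0436 × 37.3278 = $1699.23 thousand.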